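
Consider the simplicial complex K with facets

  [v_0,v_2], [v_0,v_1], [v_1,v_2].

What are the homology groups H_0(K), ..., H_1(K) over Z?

H_0 ≅ Z,  H_1 ≅ Z.

We work with the vertex ordering v_0 < v_1 < v_2. The simplices of K, each written with vertices in increasing order, are:

  0-simplices (3): [v_0], [v_1], [v_2]
  1-simplices (3): [v_0,v_1], [v_0,v_2], [v_1,v_2]

so the chain groups are C_0 ≅ Z^3, C_1 ≅ Z^3.

The boundary map ∂_1: C_1 → C_0 is given by ∂[p,q] = [q] − [p]. For instance
  ∂[v_0,v_2] = [v_2] − [v_0].
The resulting 3×3 matrix has rank 2, and its Smith normal form has invariant factors (1,1).

Reading off H_k = ker ∂_k / im ∂_{k+1}:

  H_0: rank C_0 − rank ∂_1 = 3 − 2 = 1, and the invariant factors of ∂_1 are all 1, so H_0 ≅ Z.
  H_1: rank ker ∂_1 − rank ∂_2 = (3 − 2) − 0 = 1, and there is no ∂_2, so H_1 ≅ Z.

(K is a triangulation of the circle S^1.)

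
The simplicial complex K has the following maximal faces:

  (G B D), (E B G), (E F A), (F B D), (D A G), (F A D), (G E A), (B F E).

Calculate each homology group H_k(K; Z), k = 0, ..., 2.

H_0 ≅ Z,  H_1 = 0,  H_2 ≅ Z.

We work with the vertex ordering A < B < D < E < F < G. The simplices of K, each written with vertices in increasing order, are:

  0-simplices (6): A, B, D, E, F, G
  1-simplices (12): AD, AE, AF, AG, BD, BE, BF, BG, DF, DG, EF, EG
  2-simplices (8): ADF, ADG, AEF, AEG, BDF, BDG, BEF, BEG

Hence C_0 ≅ Z^6, C_1 ≅ Z^12, C_2 ≅ Z^8.

The boundary map ∂_1: C_1 → C_0 is given by ∂[p,q] = [q] − [p]. For instance
  ∂AE = E − A.
The 6×12 boundary matrix has rank 5 and Smith normal form diag(1,1,1,1,1).

∂_2: C_2 → C_1 acts by ∂[p,q,r] = [q,r] − [p,r] + [p,q]. For instance
  ∂BEG = EG − BG + BE,
  ∂AEF = EF − AF + AE.
The resulting 12×8 matrix has rank 7, and its Smith normal form has invariant factors (1,1,1,1,1,1,1).

Now H_k = ker ∂_k / im ∂_{k+1}, so:

  H_0: rank C_0 − rank ∂_1 = 6 − 5 = 1, and the invariant factors of ∂_1 are all 1, so H_0 = Z.
  H_1: rank ker ∂_1 − rank ∂_2 = (12 − 5) − 7 = 0, and the invariant factors of ∂_2 are all 1, so H_1 = 0.
  H_2: rank ker ∂_2 − rank ∂_3 = (8 − 7) − 0 = 1, and there is no ∂_3, so H_2 = Z.

As a check, the Euler characteristic is 6 − 12 + 8 = 2, which agrees with 1 − 0 + 1 = 2.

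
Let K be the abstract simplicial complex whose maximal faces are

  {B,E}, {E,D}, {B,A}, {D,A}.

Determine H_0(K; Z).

H_0 = Z.

We work with the vertex ordering A < B < D < E. The simplices of K, each written with vertices in increasing order, are:

  0-simplices (4): A, B, D, E
  1-simplices (4): AB, AD, BE, DE

Hence C_0 ≅ Z^4, C_1 ≅ Z^4.

The boundary map ∂_1: C_1 → C_0 maps an edge to its endpoints' difference, ∂[p,q] = q − p.
The 4×4 boundary matrix has rank 3 and Smith normal form diag(1,1,1).

Reading off H_k = ker ∂_k / im ∂_{k+1}:

  H_0: rank C_0 − rank ∂_1 = 4 − 3 = 1, and the invariant factors of ∂_1 are all 1, so H_0 ≅ Z.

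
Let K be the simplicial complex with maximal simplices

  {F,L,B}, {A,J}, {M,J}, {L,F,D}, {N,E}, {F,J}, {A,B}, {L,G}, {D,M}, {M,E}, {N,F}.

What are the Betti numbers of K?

We work with the vertex ordering A < B < D < E < F < G < J < L < M < N. The simplices of K, each written with vertices in increasing order, are:

  0-simplices (10): A, B, D, E, F, G, J, L, M, N
  1-simplices (14): AB, AJ, BF, BL, DF, DL, DM, EM, EN, FJ, FL, FN, GL, JM
  2-simplices (2): BFL, DFL

so the chain groups are C_0 ≅ Z^10, C_1 ≅ Z^14, C_2 ≅ Z^2.

∂_1: C_1 → C_0 is given by ∂[p,q] = [q] − [p].
This gives a 10×14 integer matrix of rank 9; reducing to Smith normal form yields diagonal entries (1,1,1,1,1,1,1,1,1).

The boundary map ∂_2: C_2 → C_1 sends each 2-simplex [p,q,r] to [q,r] − [p,r] + [p,q]. For instance
  ∂DFL = FL − DL + DF,
  ∂BFL = FL − BL + BF.
This gives a 14×2 integer matrix of rank 2; reducing to Smith normal form yields diagonal entries (1,1).

Computing H_k = (kernel of ∂_k) / (image of ∂_{k+1}):

  H_0: rank C_0 − rank ∂_1 = 10 − 9 = 1, and the invariant factors of ∂_1 are all 1, so H_0 ≅ Z.
  H_1: rank ker ∂_1 − rank ∂_2 = (14 − 9) − 2 = 3, and the invariant factors of ∂_2 are all 1, so H_1 ≅ Z^3.
  H_2: rank ker ∂_2 − rank ∂_3 = (2 − 2) − 0 = 0, and there is no ∂_3, so H_2 ≅ 0.

Hence the Betti numbers are b_0 = 1, b_1 = 3, b_2 = 0.

b_0 = 1, b_1 = 3, b_2 = 0.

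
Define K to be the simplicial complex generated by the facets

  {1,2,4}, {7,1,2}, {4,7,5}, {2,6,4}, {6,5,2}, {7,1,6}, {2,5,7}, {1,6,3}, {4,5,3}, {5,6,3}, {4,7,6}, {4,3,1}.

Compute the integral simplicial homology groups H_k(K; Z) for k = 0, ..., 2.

H_0 ≅ Z,  H_1 ≅ Z/2,  H_2 = 0.

Fix the vertex order 1 < 2 < 3 < 4 < 5 < 6 < 7 and write every simplex with vertices in increasing order. Then dim K = 2 and the simplices of K are:

  0-simplices (7): [1], [2], [3], [4], [5], [6], [7]
  1-simplices (18): [1,2], [1,3], [1,4], [1,6], [1,7], [2,4], [2,5], [2,6], [2,7], [3,4], [3,5], [3,6], [4,5], [4,6], [4,7], [5,6], [5,7], [6,7]
  2-simplices (12): [1,2,4], [1,2,7], [1,3,4], [1,3,6], [1,6,7], [2,4,6], [2,5,6], [2,5,7], [3,4,5], [3,5,6], [4,5,7], [4,6,7]

giving chain groups C_0 ≅ Z^7, C_1 ≅ Z^18, C_2 ≅ Z^12.

∂_1: C_1 → C_0 maps an edge to its endpoints' difference, ∂[p,q] = q − p.
The resulting 7×18 matrix has rank 6, and its Smith normal form has invariant factors (1,1,1,1,1,1).

The boundary map ∂_2: C_2 → C_1 acts by ∂[p,q,r] = [q,r] − [p,r] + [p,q]. For instance
  ∂[4,5,7] = [5,7] − [4,7] + [4,5],
  ∂[3,4,5] = [4,5] − [3,5] + [3,4].
This gives a 18×12 integer matrix of rank 12; reducing to Smith normal form yields diagonal entries (1,1,1,1,1,1,1,1,1,1,1,2).

Computing H_k = (kernel of ∂_k) / (image of ∂_{k+1}):

  H_0: rank C_0 − rank ∂_1 = 7 − 6 = 1, and the invariant factors of ∂_1 are all 1, so H_0 = Z.
  H_1: rank ker ∂_1 − rank ∂_2 = (18 − 6) − 12 = 0, and ∂_2 has invariant factor 2 > 1, so H_1 = Z/2.
  H_2: rank ker ∂_2 − rank ∂_3 = (12 − 12) − 0 = 0, and there is no ∂_3, so H_2 = 0.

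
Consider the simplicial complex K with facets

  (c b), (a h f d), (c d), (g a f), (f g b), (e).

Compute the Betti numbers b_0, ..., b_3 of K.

b_0 = 2, b_1 = 1, b_2 = 0, b_3 = 0.

Take the total order a < b < c < d < e < f < g < h on the vertex set. Then K (dimension 3) consists of the simplices:

  0-simplices (8): a, b, c, d, e, f, g, h
  1-simplices (12): ad, af, ag, ah, bc, bf, bg, cd, df, dh, fg, fh
  2-simplices (6): adf, adh, afg, afh, bfg, dfh
  3-simplices (1): adfh

Hence C_0 ≅ Z^8, C_1 ≅ Z^12, C_2 ≅ Z^6, C_3 ≅ Z^1.

Boundary ∂_1: C_1 → C_0 maps an edge to its endpoints' difference, ∂[p,q] = q − p. For instance
  ∂ah = h − a.
This gives a 8×12 integer matrix of rank 6; reducing to Smith normal form yields diagonal entries (1,1,1,1,1,1).

∂_2: C_2 → C_1 maps a triangle to the signed sum of its edges. For instance
  ∂bfg = fg − bg + bf,
  ∂adf = df − af + ad.
The resulting 12×6 matrix has rank 5, and its Smith normal form has invariant factors (1,1,1,1,1).

The boundary map ∂_3: C_3 → C_2 sends each 3-simplex σ to the alternating sum Σ_i (−1)^i (σ with its i-th vertex removed). For instance
  ∂adfh = dfh − afh + adh − adf.
This gives a 6×1 integer matrix of rank 1; reducing to Smith normal form yields diagonal entries (1).

From H_k ≅ ker(∂_k) / im(∂_{k+1}) we obtain:

  H_0: rank C_0 − rank ∂_1 = 8 − 6 = 2, and the invariant factors of ∂_1 are all 1, so H_0 = Z^2.
  H_1: rank ker ∂_1 − rank ∂_2 = (12 − 6) − 5 = 1, and the invariant factors of ∂_2 are all 1, so H_1 = Z.
  H_2: rank ker ∂_2 − rank ∂_3 = (6 − 5) − 1 = 0, and the invariant factors of ∂_3 are all 1, so H_2 = 0.
  H_3: rank ker ∂_3 − rank ∂_4 = (1 − 1) − 0 = 0, and there is no ∂_4, so H_3 = 0.

Hence the Betti numbers are b_0 = 2, b_1 = 1, b_2 = 0, b_3 = 0.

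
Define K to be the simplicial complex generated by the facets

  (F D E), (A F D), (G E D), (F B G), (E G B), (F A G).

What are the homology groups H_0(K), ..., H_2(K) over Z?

Fix the vertex order A < B < D < E < F < G and write every simplex with vertices in increasing order. Then dim K = 2 and the simplices of K are:

  0-simplices (6): A, B, D, E, F, G
  1-simplices (12): AD, AF, AG, BE, BF, BG, DE, DF, DG, EF, EG, FG
  2-simplices (6): ADF, AFG, BEG, BFG, DEF, DEG

so the chain groups are C_0 ≅ Z^6, C_1 ≅ Z^12, C_2 ≅ Z^6.

∂_1: C_1 → C_0 is given by ∂[p,q] = [q] − [p].
The resulting 6×12 matrix has rank 5, and its Smith normal form has invariant factors (1,1,1,1,1).

∂_2: C_2 → C_1 maps a triangle to the signed sum of its edges. For instance
  ∂ADF = DF − AF + AD,
  ∂BEG = EG − BG + BE.
The resulting 12×6 matrix has rank 6, and its Smith normal form has invariant factors (1,1,1,1,1,1).

Reading off H_k = ker ∂_k / im ∂_{k+1}:

  H_0: rank C_0 − rank ∂_1 = 6 − 5 = 1, and the invariant factors of ∂_1 are all 1, so H_0 ≅ Z.
  H_1: rank ker ∂_1 − rank ∂_2 = (12 − 5) − 6 = 1, and the invariant factors of ∂_2 are all 1, so H_1 ≅ Z.
  H_2: rank ker ∂_2 − rank ∂_3 = (6 − 6) − 0 = 0, and there is no ∂_3, so H_2 ≅ 0.

H_0 ≅ Z,  H_1 ≅ Z,  H_2 = 0.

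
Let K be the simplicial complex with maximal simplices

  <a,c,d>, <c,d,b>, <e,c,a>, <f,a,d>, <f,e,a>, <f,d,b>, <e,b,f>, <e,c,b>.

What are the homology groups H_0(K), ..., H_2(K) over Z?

Take the total order a < b < c < d < e < f on the vertex set. Then K (dimension 2) consists of the simplices:

  0-simplices (6): a, b, c, d, e, f
  1-simplices (12): ac, ad, ae, af, bc, bd, be, bf, cd, ce, df, ef
  2-simplices (8): acd, ace, adf, aef, bcd, bce, bdf, bef

giving chain groups C_0 ≅ Z^6, C_1 ≅ Z^12, C_2 ≅ Z^8.

The boundary map ∂_1: C_1 → C_0 is given by ∂[p,q] = [q] − [p]. For instance
  ∂ae = e − a.
The 6×12 boundary matrix has rank 5 and Smith normal form diag(1,1,1,1,1).

The boundary map ∂_2: C_2 → C_1 maps a triangle to the signed sum of its edges. For instance
  ∂bdf = df − bf + bd,
  ∂bce = ce − be + bc.
This gives a 12×8 integer matrix of rank 7; reducing to Smith normal form yields diagonal entries (1,1,1,1,1,1,1).

From H_k ≅ ker(∂_k) / im(∂_{k+1}) we obtain:

  H_0: rank C_0 − rank ∂_1 = 6 − 5 = 1, and the invariant factors of ∂_1 are all 1, so H_0 = Z.
  H_1: rank ker ∂_1 − rank ∂_2 = (12 − 5) − 7 = 0, and the invariant factors of ∂_2 are all 1, so H_1 = 0.
  H_2: rank ker ∂_2 − rank ∂_3 = (8 − 7) − 0 = 1, and there is no ∂_3, so H_2 = Z.

As a check, the Euler characteristic is 6 − 12 + 8 = 2, which agrees with 1 − 0 + 1 = 2.
(K is a triangulation of the 2-sphere S^2.)

H_0 ≅ Z,  H_1 = 0,  H_2 ≅ Z.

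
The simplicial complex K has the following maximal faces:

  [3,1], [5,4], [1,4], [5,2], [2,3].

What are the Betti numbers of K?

b_0 = 1, b_1 = 1.

K has 5 vertices, 5 edges.
rank ∂_0 = 0, rank ∂_1 = 4 ⇒ b_0 = 5 − 0 − 4 = 1; all invariant factors of ∂_1 are 1 so no torsion. So H_0 = Z.
rank ∂_1 = 4, rank ∂_2 = 0 ⇒ b_1 = 5 − 4 − 0 = 1. So H_1 = Z.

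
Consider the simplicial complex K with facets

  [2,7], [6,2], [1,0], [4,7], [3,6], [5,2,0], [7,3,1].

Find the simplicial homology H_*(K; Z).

H_0 ≅ Z,  H_1 ≅ Z^2,  H_2 = 0.

Order the vertices as 0 < 1 < 2 < 3 < 4 < 5 < 6 < 7. Listing each simplex with vertices in this order, K has dimension 2 with simplices:

  0-simplices (8): [0], [1], [2], [3], [4], [5], [6], [7]
  1-simplices (11): [0,1], [0,2], [0,5], [1,3], [1,7], [2,5], [2,6], [2,7], [3,6], [3,7], [4,7]
  2-simplices (2): [0,2,5], [1,3,7]

Hence C_0 ≅ Z^8, C_1 ≅ Z^11, C_2 ≅ Z^2.

∂_1: C_1 → C_0 is given by ∂[p,q] = [q] − [p]. For instance
  ∂[1,3] = [3] − [1].
This gives a 8×11 integer matrix of rank 7; reducing to Smith normal form yields diagonal entries (1,1,1,1,1,1,1).

∂_2: C_2 → C_1 maps a triangle to the signed sum of its edges. For instance
  ∂[0,2,5] = [2,5] − [0,5] + [0,2],
  ∂[1,3,7] = [3,7] − [1,7] + [1,3].
The 11×2 boundary matrix has rank 2 and Smith normal form diag(1,1).

Now H_k = ker ∂_k / im ∂_{k+1}, so:

  H_0: rank C_0 − rank ∂_1 = 8 − 7 = 1, and the invariant factors of ∂_1 are all 1, so H_0 = Z.
  H_1: rank ker ∂_1 − rank ∂_2 = (11 − 7) − 2 = 2, and the invariant factors of ∂_2 are all 1, so H_1 = Z^2.
  H_2: rank ker ∂_2 − rank ∂_3 = (2 − 2) − 0 = 0, and there is no ∂_3, so H_2 = 0.

As a check, the Euler characteristic is 8 − 11 + 2 = -1, which agrees with 1 − 2 + 0 = -1.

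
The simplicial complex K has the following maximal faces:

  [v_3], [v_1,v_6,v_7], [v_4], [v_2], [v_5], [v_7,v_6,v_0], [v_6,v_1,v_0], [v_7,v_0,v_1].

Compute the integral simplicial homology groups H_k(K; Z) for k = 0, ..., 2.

H_0 = Z^5,  H_1 = 0,  H_2 = Z.

Take the total order v_0 < v_1 < v_2 < v_3 < v_4 < v_5 < v_6 < v_7 on the vertex set. Then K (dimension 2) consists of the simplices:

  0-simplices (8): [v_0], [v_1], [v_2], [v_3], [v_4], [v_5], [v_6], [v_7]
  1-simplices (6): [v_0,v_1], [v_0,v_6], [v_0,v_7], [v_1,v_6], [v_1,v_7], [v_6,v_7]
  2-simplices (4): [v_0,v_1,v_6], [v_0,v_1,v_7], [v_0,v_6,v_7], [v_1,v_6,v_7]

so the chain groups are C_0 ≅ Z^8, C_1 ≅ Z^6, C_2 ≅ Z^4.

Boundary ∂_1: C_1 → C_0 maps an edge to its endpoints' difference, ∂[p,q] = q − p. For instance
  ∂[v_0,v_1] = [v_1] − [v_0].
As a 8×6 matrix over Z this has rank 3, with invariant factors (1,1,1).

∂_2: C_2 → C_1 sends each 2-simplex [p,q,r] to [q,r] − [p,r] + [p,q]. For instance
  ∂[v_0,v_1,v_7] = [v_1,v_7] − [v_0,v_7] + [v_0,v_1],
  ∂[v_0,v_1,v_6] = [v_1,v_6] − [v_0,v_6] + [v_0,v_1].
This gives a 6×4 integer matrix of rank 3; reducing to Smith normal form yields diagonal entries (1,1,1).

Reading off H_k = ker ∂_k / im ∂_{k+1}:

  H_0: rank C_0 − rank ∂_1 = 8 − 3 = 5, and the invariant factors of ∂_1 are all 1, so H_0 = Z^5.
  H_1: rank ker ∂_1 − rank ∂_2 = (6 − 3) − 3 = 0, and the invariant factors of ∂_2 are all 1, so H_1 = 0.
  H_2: rank ker ∂_2 − rank ∂_3 = (4 − 3) − 0 = 1, and there is no ∂_3, so H_2 = Z.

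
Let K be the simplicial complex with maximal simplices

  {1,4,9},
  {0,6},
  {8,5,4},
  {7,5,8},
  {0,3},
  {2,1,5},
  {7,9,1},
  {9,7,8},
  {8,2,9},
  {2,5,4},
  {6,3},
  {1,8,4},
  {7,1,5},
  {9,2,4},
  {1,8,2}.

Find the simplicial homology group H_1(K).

We work with the vertex ordering 0 < 1 < 2 < 3 < 4 < 5 < 6 < 7 < 8 < 9. The simplices of K, each written with vertices in increasing order, are:

  0-simplices (10): [0], [1], [2], [3], [4], [5], [6], [7], [8], [9]
  1-simplices (21): [0,3], [0,6], [1,2], [1,4], [1,5], [1,7], [1,8], [1,9], [2,4], [2,5], [2,8], [2,9], [3,6], [4,5], [4,8], [4,9], [5,7], [5,8], [7,8], [7,9], [8,9]
  2-simplices (12): [1,2,5], [1,2,8], [1,4,8], [1,4,9], [1,5,7], [1,7,9], [2,4,5], [2,4,9], [2,8,9], [4,5,8], [5,7,8], [7,8,9]

Hence C_0 ≅ Z^10, C_1 ≅ Z^21, C_2 ≅ Z^12.

Boundary ∂_1: C_1 → C_0 sends each edge [p,q] (with p < q) to q − p.
The 10×21 boundary matrix has rank 8 and Smith normal form diag(1,1,1,1,1,1,1,1).

The boundary map ∂_2: C_2 → C_1 sends each 2-simplex [p,q,r] to [q,r] − [p,r] + [p,q]. For instance
  ∂[4,5,8] = [5,8] − [4,8] + [4,5],
  ∂[2,4,5] = [4,5] − [2,5] + [2,4].
As a 21×12 matrix over Z this has rank 12, with invariant factors (1,1,1,1,1,1,1,1,1,1,1,2).

Computing H_k = (kernel of ∂_k) / (image of ∂_{k+1}):

  H_1: rank ker ∂_1 − rank ∂_2 = (21 − 8) − 12 = 1, and ∂_2 has invariant factor 2 > 1, so H_1 = Z ⊕ Z/2Z.

H_1 ≅ Z ⊕ Z/2Z.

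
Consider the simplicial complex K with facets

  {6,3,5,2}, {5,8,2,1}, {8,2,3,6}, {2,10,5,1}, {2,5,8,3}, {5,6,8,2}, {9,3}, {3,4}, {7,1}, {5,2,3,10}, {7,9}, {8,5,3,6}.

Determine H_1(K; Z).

H_1 = Z.

K has 10 vertices, 21 edges, 18 triangles, 8 3-simplices.
rank ∂_1 = 9, rank ∂_2 = 11 ⇒ b_1 = 21 − 9 − 11 = 1; all invariant factors of ∂_2 are 1 so no torsion. So H_1 ≅ Z.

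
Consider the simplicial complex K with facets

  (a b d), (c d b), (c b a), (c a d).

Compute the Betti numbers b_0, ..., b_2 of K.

b_0 = 1, b_1 = 0, b_2 = 1.

We work with the vertex ordering a < b < c < d. The simplices of K, each written with vertices in increasing order, are:

  0-simplices (4): a, b, c, d
  1-simplices (6): ab, ac, ad, bc, bd, cd
  2-simplices (4): abc, abd, acd, bcd

so the chain groups are C_0 ≅ Z^4, C_1 ≅ Z^6, C_2 ≅ Z^4.

The boundary map ∂_1: C_1 → C_0 sends each edge [p,q] (with p < q) to q − p.
As a 4×6 matrix over Z this has rank 3, with invariant factors (1,1,1).

The boundary map ∂_2: C_2 → C_1 acts by ∂[p,q,r] = [q,r] − [p,r] + [p,q]. For instance
  ∂abd = bd − ad + ab,
  ∂acd = cd − ad + ac.
The resulting 6×4 matrix has rank 3, and its Smith normal form has invariant factors (1,1,1).

Now H_k = ker ∂_k / im ∂_{k+1}, so:

  H_0: rank C_0 − rank ∂_1 = 4 − 3 = 1, and the invariant factors of ∂_1 are all 1, so H_0 = Z.
  H_1: rank ker ∂_1 − rank ∂_2 = (6 − 3) − 3 = 0, and the invariant factors of ∂_2 are all 1, so H_1 = 0.
  H_2: rank ker ∂_2 − rank ∂_3 = (4 − 3) − 0 = 1, and there is no ∂_3, so H_2 = Z.

As a check, the Euler characteristic is 4 − 6 + 4 = 2, which agrees with 1 − 0 + 1 = 2.
(K is a triangulation of the 2-sphere S^2.)

Hence the Betti numbers are b_0 = 1, b_1 = 0, b_2 = 1.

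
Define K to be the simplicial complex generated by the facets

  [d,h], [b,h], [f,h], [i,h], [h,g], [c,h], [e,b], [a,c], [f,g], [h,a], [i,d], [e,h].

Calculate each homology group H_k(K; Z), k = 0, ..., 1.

K has 9 vertices, 12 edges.
rank ∂_0 = 0, rank ∂_1 = 8 ⇒ b_0 = 9 − 0 − 8 = 1; all invariant factors of ∂_1 are 1 so no torsion. So H_0 ≅ Z.
rank ∂_1 = 8, rank ∂_2 = 0 ⇒ b_1 = 12 − 8 − 0 = 4. So H_1 ≅ Z^4.

H_0 = Z,  H_1 = Z^4.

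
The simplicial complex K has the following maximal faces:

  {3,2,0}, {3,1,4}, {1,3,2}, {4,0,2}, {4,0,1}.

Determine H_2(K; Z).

Order the vertices as 0 < 1 < 2 < 3 < 4. Listing each simplex with vertices in this order, K has dimension 2 with simplices:

  0-simplices (5): [0], [1], [2], [3], [4]
  1-simplices (10): [0,1], [0,2], [0,3], [0,4], [1,2], [1,3], [1,4], [2,3], [2,4], [3,4]
  2-simplices (5): [0,1,4], [0,2,3], [0,2,4], [1,2,3], [1,3,4]

Hence C_0 ≅ Z^5, C_1 ≅ Z^10, C_2 ≅ Z^5.

The boundary map ∂_1: C_1 → C_0 maps an edge to its endpoints' difference, ∂[p,q] = q − p. For instance
  ∂[0,4] = [4] − [0].
As a 5×10 matrix over Z this has rank 4, with invariant factors (1,1,1,1).

The boundary map ∂_2: C_2 → C_1 sends each 2-simplex [p,q,r] to [q,r] − [p,r] + [p,q]. For instance
  ∂[1,2,3] = [2,3] − [1,3] + [1,2],
  ∂[0,2,3] = [2,3] − [0,3] + [0,2].
The resulting 10×5 matrix has rank 5, and its Smith normal form has invariant factors (1,1,1,1,1).

Now H_k = ker ∂_k / im ∂_{k+1}, so:

  H_2: rank ker ∂_2 − rank ∂_3 = (5 − 5) − 0 = 0, and there is no ∂_3, so H_2 ≅ 0.

(K is a triangulation of the Möbius band.)

H_2 = 0.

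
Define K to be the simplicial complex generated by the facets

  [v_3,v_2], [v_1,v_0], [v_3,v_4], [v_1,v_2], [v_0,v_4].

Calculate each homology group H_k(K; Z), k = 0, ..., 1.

K has 5 vertices, 5 edges.
rank ∂_0 = 0, rank ∂_1 = 4 ⇒ b_0 = 5 − 0 − 4 = 1; all invariant factors of ∂_1 are 1 so no torsion. So H_0 = Z.
rank ∂_1 = 4, rank ∂_2 = 0 ⇒ b_1 = 5 − 4 − 0 = 1. So H_1 = Z.

H_0 = Z,  H_1 = Z.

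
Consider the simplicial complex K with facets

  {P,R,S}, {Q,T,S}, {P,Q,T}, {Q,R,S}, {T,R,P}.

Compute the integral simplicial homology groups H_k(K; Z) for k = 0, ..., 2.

H_0 = Z,  H_1 = Z,  H_2 = 0.

Fix the vertex order P < Q < R < S < T and write every simplex with vertices in increasing order. Then dim K = 2 and the simplices of K are:

  0-simplices (5): P, Q, R, S, T
  1-simplices (10): PQ, PR, PS, PT, QR, QS, QT, RS, RT, ST
  2-simplices (5): PQT, PRS, PRT, QRS, QST

giving chain groups C_0 ≅ Z^5, C_1 ≅ Z^10, C_2 ≅ Z^5.

Boundary ∂_1: C_1 → C_0 sends each edge [p,q] (with p < q) to q − p. For instance
  ∂PR = R − P.
The resulting 5×10 matrix has rank 4, and its Smith normal form has invariant factors (1,1,1,1).

Boundary ∂_2: C_2 → C_1 maps a triangle to the signed sum of its edges. For instance
  ∂QST = ST − QT + QS,
  ∂QRS = RS − QS + QR.
This gives a 10×5 integer matrix of rank 5; reducing to Smith normal form yields diagonal entries (1,1,1,1,1).

Now H_k = ker ∂_k / im ∂_{k+1}, so:

  H_0: rank C_0 − rank ∂_1 = 5 − 4 = 1, and the invariant factors of ∂_1 are all 1, so H_0 ≅ Z.
  H_1: rank ker ∂_1 − rank ∂_2 = (10 − 4) − 5 = 1, and the invariant factors of ∂_2 are all 1, so H_1 ≅ Z.
  H_2: rank ker ∂_2 − rank ∂_3 = (5 − 5) − 0 = 0, and there is no ∂_3, so H_2 ≅ 0.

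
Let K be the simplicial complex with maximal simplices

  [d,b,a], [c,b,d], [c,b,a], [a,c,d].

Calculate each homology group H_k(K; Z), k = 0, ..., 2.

H_0 = Z,  H_1 = 0,  H_2 = Z.

We work with the vertex ordering a < b < c < d. The simplices of K, each written with vertices in increasing order, are:

  0-simplices (4): a, b, c, d
  1-simplices (6): ab, ac, ad, bc, bd, cd
  2-simplices (4): abc, abd, acd, bcd

giving chain groups C_0 ≅ Z^4, C_1 ≅ Z^6, C_2 ≅ Z^4.

∂_1: C_1 → C_0 maps an edge to its endpoints' difference, ∂[p,q] = q − p. For instance
  ∂bc = c − b.
As a 4×6 matrix over Z this has rank 3, with invariant factors (1,1,1).

Boundary ∂_2: C_2 → C_1 maps a triangle to the signed sum of its edges. For instance
  ∂abd = bd − ad + ab,
  ∂bcd = cd − bd + bc.
As a 6×4 matrix over Z this has rank 3, with invariant factors (1,1,1).

From H_k ≅ ker(∂_k) / im(∂_{k+1}) we obtain:

  H_0: rank C_0 − rank ∂_1 = 4 − 3 = 1, and the invariant factors of ∂_1 are all 1, so H_0 = Z.
  H_1: rank ker ∂_1 − rank ∂_2 = (6 − 3) − 3 = 0, and the invariant factors of ∂_2 are all 1, so H_1 = 0.
  H_2: rank ker ∂_2 − rank ∂_3 = (4 − 3) − 0 = 1, and there is no ∂_3, so H_2 = Z.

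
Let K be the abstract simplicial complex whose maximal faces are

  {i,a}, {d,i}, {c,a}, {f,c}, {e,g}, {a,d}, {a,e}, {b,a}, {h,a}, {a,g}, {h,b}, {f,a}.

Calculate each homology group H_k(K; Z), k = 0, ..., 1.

Fix the vertex order a < b < c < d < e < f < g < h < i and write every simplex with vertices in increasing order. Then dim K = 1 and the simplices of K are:

  0-simplices (9): a, b, c, d, e, f, g, h, i
  1-simplices (12): ab, ac, ad, ae, af, ag, ah, ai, bh, cf, di, eg

Hence C_0 ≅ Z^9, C_1 ≅ Z^12.

Boundary ∂_1: C_1 → C_0 is given by ∂[p,q] = [q] − [p]. For instance
  ∂ab = b − a.
This gives a 9×12 integer matrix of rank 8; reducing to Smith normal form yields diagonal entries (1,1,1,1,1,1,1,1).

Reading off H_k = ker ∂_k / im ∂_{k+1}:

  H_0: rank C_0 − rank ∂_1 = 9 − 8 = 1, and the invariant factors of ∂_1 are all 1, so H_0 = Z.
  H_1: rank ker ∂_1 − rank ∂_2 = (12 − 8) − 0 = 4, and there is no ∂_2, so H_1 = Z^4.

As a check, the Euler characteristic is 9 − 12 = -3, which agrees with 1 − 4 = -3.

H_0 = Z,  H_1 = Z^4.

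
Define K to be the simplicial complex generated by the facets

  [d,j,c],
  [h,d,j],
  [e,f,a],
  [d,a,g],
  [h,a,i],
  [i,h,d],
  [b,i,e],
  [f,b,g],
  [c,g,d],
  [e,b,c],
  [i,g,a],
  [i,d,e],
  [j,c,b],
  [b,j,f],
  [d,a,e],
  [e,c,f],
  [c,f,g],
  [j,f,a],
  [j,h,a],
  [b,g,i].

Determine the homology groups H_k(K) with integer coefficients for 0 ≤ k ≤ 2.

Order the vertices as a < b < c < d < e < f < g < h < i < j. Listing each simplex with vertices in this order, K has dimension 2 with simplices:

  0-simplices (10): a, b, c, d, e, f, g, h, i, j
  1-simplices (30): ad, ae, af, ag, ah, ai, aj, bc, be, bf, bg, bi, bj, cd, ce, cf, cg, cj, de, dg, dh, di, dj, ef, ei, fg, fj, gi, hi, hj
  2-simplices (20): ade, adg, aef, afj, agi, ahi, ahj, bce, bcj, bei, bfg, bfj, bgi, cdg, cdj, cef, cfg, dei, dhi, dhj

Hence C_0 ≅ Z^10, C_1 ≅ Z^30, C_2 ≅ Z^20.

The boundary map ∂_1: C_1 → C_0 sends each edge [p,q] (with p < q) to q − p. For instance
  ∂bg = g − b.
As a 10×30 matrix over Z this has rank 9, with invariant factors (1,1,1,1,1,1,1,1,1).

∂_2: C_2 → C_1 maps a triangle to the signed sum of its edges. For instance
  ∂dei = ei − di + de,
  ∂ahj = hj − aj + ah.
As a 30×20 matrix over Z this has rank 20, with invariant factors (1,1,1,1,1,1,1,1,1,1,1,1,1,1,1,1,1,1,1,2).

Reading off H_k = ker ∂_k / im ∂_{k+1}:

  H_0: rank C_0 − rank ∂_1 = 10 − 9 = 1, and the invariant factors of ∂_1 are all 1, so H_0 ≅ Z.
  H_1: rank ker ∂_1 − rank ∂_2 = (30 − 9) − 20 = 1, and ∂_2 has invariant factor 2 > 1, so H_1 ≅ Z ⊕ Z/2Z.
  H_2: rank ker ∂_2 − rank ∂_3 = (20 − 20) − 0 = 0, and there is no ∂_3, so H_2 ≅ 0.

H_0 ≅ Z,  H_1 ≅ Z ⊕ Z/2Z,  H_2 = 0.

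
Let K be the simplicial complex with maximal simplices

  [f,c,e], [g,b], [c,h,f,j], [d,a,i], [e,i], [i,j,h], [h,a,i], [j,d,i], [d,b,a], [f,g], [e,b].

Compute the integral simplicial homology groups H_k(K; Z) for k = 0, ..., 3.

H_0 = Z,  H_1 = Z^3,  H_2 = 0,  H_3 = 0.

Order the vertices as a < b < c < d < e < f < g < h < i < j. Listing each simplex with vertices in this order, K has dimension 3 with simplices:

  0-simplices (10): a, b, c, d, e, f, g, h, i, j
  1-simplices (21): ab, ad, ah, ai, bd, be, bg, ce, cf, ch, cj, di, dj, ef, ei, fg, fh, fj, hi, hj, ij
  2-simplices (10): abd, adi, ahi, cef, cfh, cfj, chj, dij, fhj, hij
  3-simplices (1): cfhj

Hence C_0 ≅ Z^10, C_1 ≅ Z^21, C_2 ≅ Z^10, C_3 ≅ Z^1.

Boundary ∂_1: C_1 → C_0 maps an edge to its endpoints' difference, ∂[p,q] = q − p.
This gives a 10×21 integer matrix of rank 9; reducing to Smith normal form yields diagonal entries (1,1,1,1,1,1,1,1,1).

The boundary map ∂_2: C_2 → C_1 maps a triangle to the signed sum of its edges. For instance
  ∂adi = di − ai + ad,
  ∂cfh = fh − ch + cf.
The 21×10 boundary matrix has rank 9 and Smith normal form diag(1,1,1,1,1,1,1,1,1).

The boundary map ∂_3: C_3 → C_2 sends each 3-simplex σ to the alternating sum Σ_i (−1)^i (σ with its i-th vertex removed). For instance
  ∂cfhj = fhj − chj + cfj − cfh.
The resulting 10×1 matrix has rank 1, and its Smith normal form has invariant factors (1).

From H_k ≅ ker(∂_k) / im(∂_{k+1}) we obtain:

  H_0: rank C_0 − rank ∂_1 = 10 − 9 = 1, and the invariant factors of ∂_1 are all 1, so H_0 = Z.
  H_1: rank ker ∂_1 − rank ∂_2 = (21 − 9) − 9 = 3, and the invariant factors of ∂_2 are all 1, so H_1 = Z^3.
  H_2: rank ker ∂_2 − rank ∂_3 = (10 − 9) − 1 = 0, and the invariant factors of ∂_3 are all 1, so H_2 = 0.
  H_3: rank ker ∂_3 − rank ∂_4 = (1 − 1) − 0 = 0, and there is no ∂_4, so H_3 = 0.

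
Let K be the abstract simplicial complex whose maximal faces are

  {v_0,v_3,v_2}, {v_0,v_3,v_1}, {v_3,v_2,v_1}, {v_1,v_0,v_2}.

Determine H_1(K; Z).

H_1 ≅ 0.

Fix the vertex order v_0 < v_1 < v_2 < v_3 and write every simplex with vertices in increasing order. Then dim K = 2 and the simplices of K are:

  0-simplices (4): [v_0], [v_1], [v_2], [v_3]
  1-simplices (6): [v_0,v_1], [v_0,v_2], [v_0,v_3], [v_1,v_2], [v_1,v_3], [v_2,v_3]
  2-simplices (4): [v_0,v_1,v_2], [v_0,v_1,v_3], [v_0,v_2,v_3], [v_1,v_2,v_3]

Hence C_0 ≅ Z^4, C_1 ≅ Z^6, C_2 ≅ Z^4.

∂_1: C_1 → C_0 sends each edge [p,q] (with p < q) to q − p. For instance
  ∂[v_1,v_3] = [v_3] − [v_1].
As a 4×6 matrix over Z this has rank 3, with invariant factors (1,1,1).

The boundary map ∂_2: C_2 → C_1 maps a triangle to the signed sum of its edges. For instance
  ∂[v_0,v_1,v_2] = [v_1,v_2] − [v_0,v_2] + [v_0,v_1],
  ∂[v_0,v_1,v_3] = [v_1,v_3] − [v_0,v_3] + [v_0,v_1].
As a 6×4 matrix over Z this has rank 3, with invariant factors (1,1,1).

Reading off H_k = ker ∂_k / im ∂_{k+1}:

  H_1: rank ker ∂_1 − rank ∂_2 = (6 − 3) − 3 = 0, and the invariant factors of ∂_2 are all 1, so H_1 ≅ 0.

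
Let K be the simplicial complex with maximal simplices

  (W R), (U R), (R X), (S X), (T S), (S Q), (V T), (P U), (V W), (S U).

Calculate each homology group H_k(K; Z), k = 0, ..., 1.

Fix the vertex order P < Q < R < S < T < U < V < W < X and write every simplex with vertices in increasing order. Then dim K = 1 and the simplices of K are:

  0-simplices (9): P, Q, R, S, T, U, V, W, X
  1-simplices (10): PU, QS, RU, RW, RX, ST, SU, SX, TV, VW

so the chain groups are C_0 ≅ Z^9, C_1 ≅ Z^10.

The boundary map ∂_1: C_1 → C_0 is given by ∂[p,q] = [q] − [p]. For instance
  ∂QS = S − Q.
The resulting 9×10 matrix has rank 8, and its Smith normal form has invariant factors (1,1,1,1,1,1,1,1).

Now H_k = ker ∂_k / im ∂_{k+1}, so:

  H_0: rank C_0 − rank ∂_1 = 9 − 8 = 1, and the invariant factors of ∂_1 are all 1, so H_0 = Z.
  H_1: rank ker ∂_1 − rank ∂_2 = (10 − 8) − 0 = 2, and there is no ∂_2, so H_1 = Z^2.

H_0 ≅ Z,  H_1 ≅ Z^2.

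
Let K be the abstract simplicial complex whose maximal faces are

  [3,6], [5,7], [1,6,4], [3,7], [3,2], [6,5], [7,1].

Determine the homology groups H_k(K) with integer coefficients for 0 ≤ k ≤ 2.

Take the total order 1 < 2 < 3 < 4 < 5 < 6 < 7 on the vertex set. Then K (dimension 2) consists of the simplices:

  0-simplices (7): [1], [2], [3], [4], [5], [6], [7]
  1-simplices (9): [1,4], [1,6], [1,7], [2,3], [3,6], [3,7], [4,6], [5,6], [5,7]
  2-simplices (1): [1,4,6]

giving chain groups C_0 ≅ Z^7, C_1 ≅ Z^9, C_2 ≅ Z^1.

Boundary ∂_1: C_1 → C_0 sends each edge [p,q] (with p < q) to q − p. For instance
  ∂[5,6] = [6] − [5].
The resulting 7×9 matrix has rank 6, and its Smith normal form has invariant factors (1,1,1,1,1,1).

∂_2: C_2 → C_1 acts by ∂[p,q,r] = [q,r] − [p,r] + [p,q]. For instance
  ∂[1,4,6] = [4,6] − [1,6] + [1,4].
As a 9×1 matrix over Z this has rank 1, with invariant factors (1).

From H_k ≅ ker(∂_k) / im(∂_{k+1}) we obtain:

  H_0: rank C_0 − rank ∂_1 = 7 − 6 = 1, and the invariant factors of ∂_1 are all 1, so H_0 ≅ Z.
  H_1: rank ker ∂_1 − rank ∂_2 = (9 − 6) − 1 = 2, and the invariant factors of ∂_2 are all 1, so H_1 ≅ Z^2.
  H_2: rank ker ∂_2 − rank ∂_3 = (1 − 1) − 0 = 0, and there is no ∂_3, so H_2 ≅ 0.

As a check, the Euler characteristic is 7 − 9 + 1 = -1, which agrees with 1 − 2 + 0 = -1.

H_0 = Z,  H_1 = Z^2,  H_2 = 0.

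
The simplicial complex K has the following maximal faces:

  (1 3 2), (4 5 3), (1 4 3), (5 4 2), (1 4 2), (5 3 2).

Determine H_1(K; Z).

H_1 = 0.

K has 5 vertices, 9 edges, 6 triangles.
rank ∂_1 = 4, rank ∂_2 = 5 ⇒ b_1 = 9 − 4 − 5 = 0; all invariant factors of ∂_2 are 1 so no torsion. So H_1 ≅ 0.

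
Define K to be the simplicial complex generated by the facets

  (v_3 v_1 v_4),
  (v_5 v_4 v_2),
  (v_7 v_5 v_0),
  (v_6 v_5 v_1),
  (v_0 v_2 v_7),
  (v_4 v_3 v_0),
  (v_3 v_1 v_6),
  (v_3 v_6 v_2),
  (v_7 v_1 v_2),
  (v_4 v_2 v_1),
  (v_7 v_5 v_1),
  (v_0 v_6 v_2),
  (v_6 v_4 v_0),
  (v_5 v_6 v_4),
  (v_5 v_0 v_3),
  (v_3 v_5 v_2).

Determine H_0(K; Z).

We work with the vertex ordering v_0 < v_1 < v_2 < v_3 < v_4 < v_5 < v_6 < v_7. The simplices of K, each written with vertices in increasing order, are:

  0-simplices (8): [v_0], [v_1], [v_2], [v_3], [v_4], [v_5], [v_6], [v_7]
  1-simplices (24): (24 of them)
  2-simplices (16): (16 of them)

Hence C_0 ≅ Z^8, C_1 ≅ Z^24, C_2 ≅ Z^16.

Boundary ∂_1: C_1 → C_0 is given by ∂[p,q] = [q] − [p]. For instance
  ∂[v_2,v_5] = [v_5] − [v_2].
The resulting 8×24 matrix has rank 7, and its Smith normal form has invariant factors (1,1,1,1,1,1,1).

The boundary map ∂_2: C_2 → C_1 maps a triangle to the signed sum of its edges. For instance
  ∂[v_0,v_2,v_7] = [v_2,v_7] − [v_0,v_7] + [v_0,v_2],
  ∂[v_0,v_2,v_6] = [v_2,v_6] − [v_0,v_6] + [v_0,v_2].
As a 24×16 matrix over Z this has rank 15, with invariant factors (1,1,1,1,1,1,1,1,1,1,1,1,1,1,1).

Computing H_k = (kernel of ∂_k) / (image of ∂_{k+1}):

  H_0: rank C_0 − rank ∂_1 = 8 − 7 = 1, and the invariant factors of ∂_1 are all 1, so H_0 ≅ Z.

H_0 = Z.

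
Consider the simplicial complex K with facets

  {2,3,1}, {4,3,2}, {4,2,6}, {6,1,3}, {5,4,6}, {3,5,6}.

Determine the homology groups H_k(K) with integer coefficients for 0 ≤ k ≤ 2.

H_0 ≅ Z,  H_1 ≅ Z,  H_2 = 0.

Take the total order 1 < 2 < 3 < 4 < 5 < 6 on the vertex set. Then K (dimension 2) consists of the simplices:

  0-simplices (6): [1], [2], [3], [4], [5], [6]
  1-simplices (12): [1,2], [1,3], [1,6], [2,3], [2,4], [2,6], [3,4], [3,5], [3,6], [4,5], [4,6], [5,6]
  2-simplices (6): [1,2,3], [1,3,6], [2,3,4], [2,4,6], [3,5,6], [4,5,6]

giving chain groups C_0 ≅ Z^6, C_1 ≅ Z^12, C_2 ≅ Z^6.

∂_1: C_1 → C_0 is given by ∂[p,q] = [q] − [p]. For instance
  ∂[2,6] = [6] − [2].
As a 6×12 matrix over Z this has rank 5, with invariant factors (1,1,1,1,1).

Boundary ∂_2: C_2 → C_1 maps a triangle to the signed sum of its edges. For instance
  ∂[4,5,6] = [5,6] − [4,6] + [4,5],
  ∂[1,2,3] = [2,3] − [1,3] + [1,2].
The resulting 12×6 matrix has rank 6, and its Smith normal form has invariant factors (1,1,1,1,1,1).

Now H_k = ker ∂_k / im ∂_{k+1}, so:

  H_0: rank C_0 − rank ∂_1 = 6 − 5 = 1, and the invariant factors of ∂_1 are all 1, so H_0 ≅ Z.
  H_1: rank ker ∂_1 − rank ∂_2 = (12 − 5) − 6 = 1, and the invariant factors of ∂_2 are all 1, so H_1 ≅ Z.
  H_2: rank ker ∂_2 − rank ∂_3 = (6 − 6) − 0 = 0, and there is no ∂_3, so H_2 ≅ 0.

(K is a triangulation of the cylinder S^1 x I.)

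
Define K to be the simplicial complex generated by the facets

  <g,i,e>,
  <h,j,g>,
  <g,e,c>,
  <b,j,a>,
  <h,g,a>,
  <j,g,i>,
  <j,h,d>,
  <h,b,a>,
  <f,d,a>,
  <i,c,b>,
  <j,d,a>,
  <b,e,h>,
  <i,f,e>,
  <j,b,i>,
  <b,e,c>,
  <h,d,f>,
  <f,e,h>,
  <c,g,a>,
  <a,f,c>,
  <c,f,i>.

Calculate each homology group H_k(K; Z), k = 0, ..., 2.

We work with the vertex ordering a < b < c < d < e < f < g < h < i < j. The simplices of K, each written with vertices in increasing order, are:

  0-simplices (10): a, b, c, d, e, f, g, h, i, j
  1-simplices (30): ab, ac, ad, af, ag, ah, aj, bc, be, bh, bi, bj, ce, cf, cg, ci, df, dh, dj, ef, eg, eh, ei, fh, fi, gh, gi, gj, hj, ij
  2-simplices (20): abh, abj, acf, acg, adf, adj, agh, bce, bci, beh, bij, ceg, cfi, dfh, dhj, efh, efi, egi, ghj, gij

Hence C_0 ≅ Z^10, C_1 ≅ Z^30, C_2 ≅ Z^20.

Boundary ∂_1: C_1 → C_0 maps an edge to its endpoints' difference, ∂[p,q] = q − p.
As a 10×30 matrix over Z this has rank 9, with invariant factors (1,1,1,1,1,1,1,1,1).

∂_2: C_2 → C_1 maps a triangle to the signed sum of its edges. For instance
  ∂acg = cg − ag + ac,
  ∂dfh = fh − dh + df.
The resulting 30×20 matrix has rank 20, and its Smith normal form has invariant factors (1,1,1,1,1,1,1,1,1,1,1,1,1,1,1,1,1,1,1,2).

Reading off H_k = ker ∂_k / im ∂_{k+1}:

  H_0: rank C_0 − rank ∂_1 = 10 − 9 = 1, and the invariant factors of ∂_1 are all 1, so H_0 ≅ Z.
  H_1: rank ker ∂_1 − rank ∂_2 = (30 − 9) − 20 = 1, and ∂_2 has invariant factor 2 > 1, so H_1 ≅ Z × Z/2.
  H_2: rank ker ∂_2 − rank ∂_3 = (20 − 20) − 0 = 0, and there is no ∂_3, so H_2 ≅ 0.

(K is a triangulation of the Klein bottle.)

H_0 ≅ Z,  H_1 ≅ Z × Z/2,  H_2 = 0.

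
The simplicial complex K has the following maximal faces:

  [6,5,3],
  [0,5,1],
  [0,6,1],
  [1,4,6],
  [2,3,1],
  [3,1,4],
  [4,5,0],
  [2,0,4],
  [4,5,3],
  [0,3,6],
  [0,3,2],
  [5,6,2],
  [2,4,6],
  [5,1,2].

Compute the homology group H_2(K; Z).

H_2 = Z.

K has 7 vertices, 21 edges, 14 triangles.
rank ∂_2 = 13, rank ∂_3 = 0 ⇒ b_2 = 14 − 13 − 0 = 1. So H_2 = Z.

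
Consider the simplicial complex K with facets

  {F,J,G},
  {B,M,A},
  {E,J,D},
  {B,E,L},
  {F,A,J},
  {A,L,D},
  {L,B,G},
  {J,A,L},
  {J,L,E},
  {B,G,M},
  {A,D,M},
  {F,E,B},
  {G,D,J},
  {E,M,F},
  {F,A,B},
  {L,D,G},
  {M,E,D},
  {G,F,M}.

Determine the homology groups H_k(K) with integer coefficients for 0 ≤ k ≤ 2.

We work with the vertex ordering A < B < D < E < F < G < J < L < M. The simplices of K, each written with vertices in increasing order, are:

  0-simplices (9): A, B, D, E, F, G, J, L, M
  1-simplices (27): AB, AD, AF, AJ, AL, AM, BE, BF, BG, BL, BM, DE, DG, DJ, DL, DM, EF, EJ, EL, EM, FG, FJ, FM, GJ, GL, GM, JL
  2-simplices (18): ABF, ABM, ADL, ADM, AFJ, AJL, BEF, BEL, BGL, BGM, DEJ, DEM, DGJ, DGL, EFM, EJL, FGJ, FGM

so the chain groups are C_0 ≅ Z^9, C_1 ≅ Z^27, C_2 ≅ Z^18.

The boundary map ∂_1: C_1 → C_0 maps an edge to its endpoints' difference, ∂[p,q] = q − p. For instance
  ∂FM = M − F.
This gives a 9×27 integer matrix of rank 8; reducing to Smith normal form yields diagonal entries (1,1,1,1,1,1,1,1).

Boundary ∂_2: C_2 → C_1 sends each 2-simplex [p,q,r] to [q,r] − [p,r] + [p,q]. For instance
  ∂DEJ = EJ − DJ + DE,
  ∂BEF = EF − BF + BE.
This gives a 27×18 integer matrix of rank 18; reducing to Smith normal form yields diagonal entries (1,1,1,1,1,1,1,1,1,1,1,1,1,1,1,1,1,2).

Now H_k = ker ∂_k / im ∂_{k+1}, so:

  H_0: rank C_0 − rank ∂_1 = 9 − 8 = 1, and the invariant factors of ∂_1 are all 1, so H_0 = Z.
  H_1: rank ker ∂_1 − rank ∂_2 = (27 − 8) − 18 = 1, and ∂_2 has invariant factor 2 > 1, so H_1 = Z ⊕ Z/2.
  H_2: rank ker ∂_2 − rank ∂_3 = (18 − 18) − 0 = 0, and there is no ∂_3, so H_2 = 0.

As a check, the Euler characteristic is 9 − 27 + 18 = 0, which agrees with 1 − 1 + 0 = 0.

H_0 = Z,  H_1 = Z ⊕ Z/2,  H_2 = 0.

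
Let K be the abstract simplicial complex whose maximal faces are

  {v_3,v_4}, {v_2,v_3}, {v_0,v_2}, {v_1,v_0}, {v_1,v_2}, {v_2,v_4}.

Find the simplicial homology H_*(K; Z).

H_0 = Z,  H_1 = Z^2.

Fix the vertex order v_0 < v_1 < v_2 < v_3 < v_4 and write every simplex with vertices in increasing order. Then dim K = 1 and the simplices of K are:

  0-simplices (5): [v_0], [v_1], [v_2], [v_3], [v_4]
  1-simplices (6): [v_0,v_1], [v_0,v_2], [v_1,v_2], [v_2,v_3], [v_2,v_4], [v_3,v_4]

Hence C_0 ≅ Z^5, C_1 ≅ Z^6.

The boundary map ∂_1: C_1 → C_0 is given by ∂[p,q] = [q] − [p].
The resulting 5×6 matrix has rank 4, and its Smith normal form has invariant factors (1,1,1,1).

Reading off H_k = ker ∂_k / im ∂_{k+1}:

  H_0: rank C_0 − rank ∂_1 = 5 − 4 = 1, and the invariant factors of ∂_1 are all 1, so H_0 = Z.
  H_1: rank ker ∂_1 − rank ∂_2 = (6 − 4) − 0 = 2, and there is no ∂_2, so H_1 = Z^2.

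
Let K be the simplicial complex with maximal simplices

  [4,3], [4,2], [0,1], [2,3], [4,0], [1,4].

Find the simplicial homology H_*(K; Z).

We work with the vertex ordering 0 < 1 < 2 < 3 < 4. The simplices of K, each written with vertices in increasing order, are:

  0-simplices (5): [0], [1], [2], [3], [4]
  1-simplices (6): [0,1], [0,4], [1,4], [2,3], [2,4], [3,4]

so the chain groups are C_0 ≅ Z^5, C_1 ≅ Z^6.

The boundary map ∂_1: C_1 → C_0 sends each edge [p,q] (with p < q) to q − p. For instance
  ∂[0,1] = [1] − [0].
The resulting 5×6 matrix has rank 4, and its Smith normal form has invariant factors (1,1,1,1).

Now H_k = ker ∂_k / im ∂_{k+1}, so:

  H_0: rank C_0 − rank ∂_1 = 5 − 4 = 1, and the invariant factors of ∂_1 are all 1, so H_0 = Z.
  H_1: rank ker ∂_1 − rank ∂_2 = (6 − 4) − 0 = 2, and there is no ∂_2, so H_1 = Z^2.

As a check, the Euler characteristic is 5 − 6 = -1, which agrees with 1 − 2 = -1.
(K is a triangulation of a wedge of 2 circles.)

H_0 = Z,  H_1 = Z^2.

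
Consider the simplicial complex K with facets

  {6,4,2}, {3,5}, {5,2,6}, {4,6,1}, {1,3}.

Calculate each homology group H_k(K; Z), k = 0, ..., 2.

H_0 ≅ Z,  H_1 ≅ Z,  H_2 = 0.

Order the vertices as 1 < 2 < 3 < 4 < 5 < 6. Listing each simplex with vertices in this order, K has dimension 2 with simplices:

  0-simplices (6): [1], [2], [3], [4], [5], [6]
  1-simplices (9): [1,3], [1,4], [1,6], [2,4], [2,5], [2,6], [3,5], [4,6], [5,6]
  2-simplices (3): [1,4,6], [2,4,6], [2,5,6]

so the chain groups are C_0 ≅ Z^6, C_1 ≅ Z^9, C_2 ≅ Z^3.

Boundary ∂_1: C_1 → C_0 sends each edge [p,q] (with p < q) to q − p.
As a 6×9 matrix over Z this has rank 5, with invariant factors (1,1,1,1,1).

Boundary ∂_2: C_2 → C_1 acts by ∂[p,q,r] = [q,r] − [p,r] + [p,q]. For instance
  ∂[2,5,6] = [5,6] − [2,6] + [2,5],
  ∂[1,4,6] = [4,6] − [1,6] + [1,4].
As a 9×3 matrix over Z this has rank 3, with invariant factors (1,1,1).

From H_k ≅ ker(∂_k) / im(∂_{k+1}) we obtain:

  H_0: rank C_0 − rank ∂_1 = 6 − 5 = 1, and the invariant factors of ∂_1 are all 1, so H_0 = Z.
  H_1: rank ker ∂_1 − rank ∂_2 = (9 − 5) − 3 = 1, and the invariant factors of ∂_2 are all 1, so H_1 = Z.
  H_2: rank ker ∂_2 − rank ∂_3 = (3 − 3) − 0 = 0, and there is no ∂_3, so H_2 = 0.

As a check, the Euler characteristic is 6 − 9 + 3 = 0, which agrees with 1 − 1 + 0 = 0.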